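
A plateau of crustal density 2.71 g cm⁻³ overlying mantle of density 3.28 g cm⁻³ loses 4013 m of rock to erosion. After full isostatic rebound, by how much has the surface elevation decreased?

697 m

Rebound u = e ρ_c/ρ_m = 4013 m × 2.71/3.28 = 3316 m.
Net surface drop = e − u = 4013 m − 3316 m = e (ρ_m − ρ_c)/ρ_m = 697 m.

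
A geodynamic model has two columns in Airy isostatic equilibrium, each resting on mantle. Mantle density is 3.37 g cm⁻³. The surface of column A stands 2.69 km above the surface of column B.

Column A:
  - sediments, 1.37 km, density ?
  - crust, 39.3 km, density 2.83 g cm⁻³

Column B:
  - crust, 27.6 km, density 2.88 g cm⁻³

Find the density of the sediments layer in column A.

2.37 g cm⁻³

Take the compensation level at the base of the deeper column (depth z_c below the surface of column A) and equate Σ ρ_i t_i down to z_c; mantle fills any gap and the z_c terms cancel.
Column A: 1.37×ρ + 39.3×2.83 + (z_c − 40.67)×3.37
Column B: 2.69×0 + 27.6×2.88 + (z_c − 2.69 − 27.6)×3.37
The z_c×3.37 term appears on both sides and cancels. Collect the known terms of each column as K = Σ(ρt)_known − 3.37 × (depth of known layers): K_A = 111.219 − 3.37×40.67 = −25.8389; K_B = 79.488 − 3.37×(2.69 + 27.6) = −22.5893.
Balance: K_A + 1.37×ρ = K_B, so ρ = (K_B − K_A)/1.37 = 3.2496/1.37 = 2.37 g cm⁻³.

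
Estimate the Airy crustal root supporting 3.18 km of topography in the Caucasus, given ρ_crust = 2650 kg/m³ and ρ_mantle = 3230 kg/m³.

Isostatic balance requires: the weight of the topography is balanced by the buoyancy of the root, ρ_c h = (ρ_m − ρ_c) r.
r = h · ρ_c / (ρ_m − ρ_c) = 3.18 km × 2650 / (3230 − 2650) = 14.5 km.

14.5 km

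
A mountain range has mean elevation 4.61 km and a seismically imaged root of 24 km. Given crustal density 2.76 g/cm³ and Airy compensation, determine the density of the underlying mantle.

3.29 g/cm³

Airy balance: ρ_c h = (ρ_m − ρ_c) r → ρ_m = ρ_c (1 + h/r).
ρ_m = 2.76 × (1 + 4.61 km/24 km) = 3.29 g/cm³.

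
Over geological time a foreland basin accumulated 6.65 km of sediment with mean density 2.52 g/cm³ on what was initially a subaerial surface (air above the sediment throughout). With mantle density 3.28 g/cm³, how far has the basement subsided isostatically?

Subaerial load: s = t ρ_sed / ρ_m = 6.65 km × 2.52/3.28 = 5.11 km.

5.11 km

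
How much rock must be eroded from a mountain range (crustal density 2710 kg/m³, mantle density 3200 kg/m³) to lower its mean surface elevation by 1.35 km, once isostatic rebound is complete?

Net drop Δ = e − u = e − e ρ_c/ρ_m = e (ρ_m − ρ_c)/ρ_m.
e = Δ ρ_m/(ρ_m − ρ_c) = 1.35 km × 3200/490 = 8.82 km.

8.82 km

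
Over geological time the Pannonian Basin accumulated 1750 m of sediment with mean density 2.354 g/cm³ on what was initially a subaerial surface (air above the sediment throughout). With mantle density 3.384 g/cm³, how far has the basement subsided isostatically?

1220 m

Subaerial load: s = t ρ_sed / ρ_m = 1750 m × 2.354/3.384 = 1220 m.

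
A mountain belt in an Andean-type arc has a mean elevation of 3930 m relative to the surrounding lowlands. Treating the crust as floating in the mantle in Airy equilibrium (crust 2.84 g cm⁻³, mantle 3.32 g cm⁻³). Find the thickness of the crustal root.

By Archimedes' principle applied to the lithosphere: the weight of the topography is balanced by the buoyancy of the root, ρ_c h = (ρ_m − ρ_c) r.
r = h · ρ_c / (ρ_m − ρ_c) = 3930 m × 2.84 / (3.32 − 2.84) = 23300 m.

23300 m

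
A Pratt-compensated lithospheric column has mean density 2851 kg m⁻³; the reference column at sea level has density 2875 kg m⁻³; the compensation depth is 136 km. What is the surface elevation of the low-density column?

1.14 km

ρ_ref D = ρ (D + h) → h = D (ρ_ref − ρ)/ρ.
h = 136 km × (2875 − 2851)/2851 = 1.14 km.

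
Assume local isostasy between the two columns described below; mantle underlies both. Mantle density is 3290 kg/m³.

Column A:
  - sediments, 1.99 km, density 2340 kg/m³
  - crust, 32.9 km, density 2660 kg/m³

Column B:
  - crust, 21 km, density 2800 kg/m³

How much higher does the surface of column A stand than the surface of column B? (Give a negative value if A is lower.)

For any compensation level in the mantle, the mantle terms cancel and isostasy reduces to e = (Σt_A − Σt_B) − (Σ(ρt)_A − Σ(ρt)_B) / ρ_m.
Σt_A = 34.89 km; Σt_B = 21 km; Σ(ρt)_A = 92170.6; Σ(ρt)_B = 58800 (in km·kg/m³).
e = (34.89 − 21) − (92170.6 − 58800) / 3290 = 3.75 km.

3.75 km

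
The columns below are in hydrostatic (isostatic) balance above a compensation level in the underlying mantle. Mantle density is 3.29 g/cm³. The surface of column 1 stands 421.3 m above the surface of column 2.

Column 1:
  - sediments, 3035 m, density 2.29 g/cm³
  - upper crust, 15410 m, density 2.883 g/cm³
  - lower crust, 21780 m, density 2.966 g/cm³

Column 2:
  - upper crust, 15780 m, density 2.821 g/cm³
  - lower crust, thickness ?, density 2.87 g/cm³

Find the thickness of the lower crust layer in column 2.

18000 m

Take the compensation level at the base of the deeper column (depth z_c below the surface of column 1) and equate Σ ρ_i t_i down to z_c; mantle fills any gap and the z_c terms cancel.
Column 1: 3035×2.29 + 15410×2.883 + 21780×2.966 + (z_c − 40225)×3.29
Column 2: 421.3×0 + 15780×2.821 + x×2.87 + (z_c − 421.3 − 15780 − x)×3.29
The z_c×3.29 term appears on both sides and cancels. Collect the known terms of each column as K = Σ(ρt)_known − 3.29 × (depth of known layers): K_1 = 115976.66 − 3.29×40225 = −16363.59; K_2 = 44515.38 − 3.29×(421.3 + 15780) = −8786.897.
Balance: K_1 = K_2 − x×(3.29 − 2.87), so x = (K_2 − K_1)/(3.29 − 2.87) = 7576.69/0.42 = 18000 m.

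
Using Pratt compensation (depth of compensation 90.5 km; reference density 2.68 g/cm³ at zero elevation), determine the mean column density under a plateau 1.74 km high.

2.63 g/cm³

Pratt balance: ρ_ref D = ρ (D + h).
ρ = ρ_ref D/(D + h) = 2.68 × 90.5 km/(90.5 km + 1.74 km) = 2.63 g/cm³.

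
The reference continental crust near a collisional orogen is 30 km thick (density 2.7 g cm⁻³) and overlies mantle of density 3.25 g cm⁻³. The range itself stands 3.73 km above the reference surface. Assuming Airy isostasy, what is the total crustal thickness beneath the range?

Root depth r = h ρ_c / (ρ_m − ρ_c) = 3.73 km × 2.7 / 0.55 = 18.31 km.
Total thickness = T + h + r = 30 km + 3.73 km + 18.31 km = 52 km.

52 km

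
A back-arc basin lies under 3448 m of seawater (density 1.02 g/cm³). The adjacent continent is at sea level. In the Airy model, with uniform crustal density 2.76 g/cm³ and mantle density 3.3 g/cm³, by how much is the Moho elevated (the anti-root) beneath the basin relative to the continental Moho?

11100 m

By Archimedes' principle applied to the lithosphere: replacing crust with seawater at the top is compensated by replacing crust with mantle at the base: d (ρ_c − ρ_w) = a (ρ_m − ρ_c).
a = d (ρ_c − ρ_w)/(ρ_m − ρ_c) = 3448 m × 1.74/0.54 = 11100 m.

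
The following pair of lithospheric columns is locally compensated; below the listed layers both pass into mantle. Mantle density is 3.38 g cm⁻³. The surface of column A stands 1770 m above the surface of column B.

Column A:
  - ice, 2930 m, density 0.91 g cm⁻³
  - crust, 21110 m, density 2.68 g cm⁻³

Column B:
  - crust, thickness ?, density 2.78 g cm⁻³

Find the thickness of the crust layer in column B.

26700 m

Take the compensation level at the base of the deeper column (depth z_c below the surface of column A) and equate Σ ρ_i t_i down to z_c; mantle fills any gap and the z_c terms cancel.
Column A: 2930×0.91 + 21110×2.68 + (z_c − 24040)×3.38
Column B: 1770×0 + x×2.78 + (z_c − 1770 − 0 − x)×3.38
The z_c×3.38 term appears on both sides and cancels. Collect the known terms of each column as K = Σ(ρt)_known − 3.38 × (depth of known layers): K_A = 59241.1 − 3.38×24040 = −22014.1; K_B = 0 − 3.38×(1770 + 0) = −5982.6.
Balance: K_A = K_B − x×(3.38 − 2.78), so x = (K_B − K_A)/(3.38 − 2.78) = 16031.5/0.6 = 26700 m.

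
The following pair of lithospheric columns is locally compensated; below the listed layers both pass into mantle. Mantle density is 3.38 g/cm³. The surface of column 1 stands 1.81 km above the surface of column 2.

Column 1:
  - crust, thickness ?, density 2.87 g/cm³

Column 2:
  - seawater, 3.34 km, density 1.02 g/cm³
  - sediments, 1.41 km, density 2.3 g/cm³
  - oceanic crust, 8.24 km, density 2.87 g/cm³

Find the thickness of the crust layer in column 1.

Take the compensation level at the base of the deeper column (depth z_c below the surface of column 1) and equate Σ ρ_i t_i down to z_c; mantle fills any gap and the z_c terms cancel.
Column 1: x×2.87 + (z_c − 0 − x)×3.38
Column 2: 1.81×0 + 3.34×1.02 + 1.41×2.3 + 8.24×2.87 + (z_c − 1.81 − 12.99)×3.38
The z_c×3.38 term appears on both sides and cancels. Collect the known terms of each column as K = Σ(ρt)_known − 3.38 × (depth of known layers): K_1 = 0 − 3.38×0 = 0; K_2 = 30.2986 − 3.38×(1.81 + 12.99) = −19.7254.
Balance: K_1 − x×(3.38 − 2.87) = K_2, so x = (K_1 − K_2)/(3.38 − 2.87) = 19.7254/0.51 = 38.7 km.

38.7 km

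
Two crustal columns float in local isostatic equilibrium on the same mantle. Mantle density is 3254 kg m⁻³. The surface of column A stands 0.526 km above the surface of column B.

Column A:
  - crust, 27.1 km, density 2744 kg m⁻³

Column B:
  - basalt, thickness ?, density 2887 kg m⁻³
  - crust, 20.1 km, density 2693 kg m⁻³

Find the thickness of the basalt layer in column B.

Take the compensation level at the base of the deeper column (depth z_c below the surface of column A) and equate Σ ρ_i t_i down to z_c; mantle fills any gap and the z_c terms cancel.
Column A: 27.1×2744 + (z_c − 27.1)×3254
Column B: 0.526×0 + x×2887 + 20.1×2693 + (z_c − 0.526 − 20.1 − x)×3254
The z_c×3254 term appears on both sides and cancels. Collect the known terms of each column as K = Σ(ρt)_known − 3254 × (depth of known layers): K_A = 74362.4 − 3254×27.1 = −13821; K_B = 54129.3 − 3254×(0.526 + 20.1) = −12987.704.
Balance: K_A = K_B − x×(3254 − 2887), so x = (K_B − K_A)/(3254 − 2887) = 833.296/367 = 2.27 km.

2.27 km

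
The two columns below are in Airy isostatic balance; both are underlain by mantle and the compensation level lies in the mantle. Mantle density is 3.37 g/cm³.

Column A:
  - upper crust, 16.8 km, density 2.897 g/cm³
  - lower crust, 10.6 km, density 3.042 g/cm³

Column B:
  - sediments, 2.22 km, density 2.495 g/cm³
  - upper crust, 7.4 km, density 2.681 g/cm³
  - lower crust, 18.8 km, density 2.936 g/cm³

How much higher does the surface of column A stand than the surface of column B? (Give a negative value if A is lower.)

−1.12 km

For any compensation level in the mantle, the mantle terms cancel and isostasy reduces to e = (Σt_A − Σt_B) − (Σ(ρt)_A − Σ(ρt)_B) / ρ_m.
Σt_A = 27.4 km; Σt_B = 28.42 km; Σ(ρt)_A = 80.9148; Σ(ρt)_B = 80.5751 (in km·g/cm³).
e = (27.4 − 28.42) − (80.9148 − 80.5751) / 3.37 = −1.12 km.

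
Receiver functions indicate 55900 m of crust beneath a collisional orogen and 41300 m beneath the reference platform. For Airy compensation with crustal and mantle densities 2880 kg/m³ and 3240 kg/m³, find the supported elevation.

Excess crust Δ = 55900 m − 41300 m = 14600 m, split between elevation h and root r with h + r = Δ.
Airy balance ρ_c h = (ρ_m − ρ_c) r gives r = h ρ_c/(ρ_m − ρ_c), so h (1 + ρ_c/(ρ_m − ρ_c)) = Δ, i.e. h = Δ (ρ_m − ρ_c)/ρ_m.
h = 14600 m × 360/3240 = 1620 m.

1620 m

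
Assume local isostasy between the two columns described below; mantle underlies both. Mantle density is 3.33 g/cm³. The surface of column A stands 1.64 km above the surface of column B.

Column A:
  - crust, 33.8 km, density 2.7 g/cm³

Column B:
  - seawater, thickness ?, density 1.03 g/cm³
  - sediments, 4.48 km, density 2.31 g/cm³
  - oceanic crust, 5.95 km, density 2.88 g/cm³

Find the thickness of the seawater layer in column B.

Take the compensation level at the base of the deeper column (depth z_c below the surface of column A) and equate Σ ρ_i t_i down to z_c; mantle fills any gap and the z_c terms cancel.
Column A: 33.8×2.7 + (z_c − 33.8)×3.33
Column B: 1.64×0 + x×1.03 + 4.48×2.31 + 5.95×2.88 + (z_c − 1.64 − 10.43 − x)×3.33
The z_c×3.33 term appears on both sides and cancels. Collect the known terms of each column as K = Σ(ρt)_known − 3.33 × (depth of known layers): K_A = 91.26 − 3.33×33.8 = −21.294; K_B = 27.4848 − 3.33×(1.64 + 10.43) = −12.7083.
Balance: K_A = K_B − x×(3.33 − 1.03), so x = (K_B − K_A)/(3.33 − 1.03) = 8.5857/2.3 = 3.73 km.

3.73 km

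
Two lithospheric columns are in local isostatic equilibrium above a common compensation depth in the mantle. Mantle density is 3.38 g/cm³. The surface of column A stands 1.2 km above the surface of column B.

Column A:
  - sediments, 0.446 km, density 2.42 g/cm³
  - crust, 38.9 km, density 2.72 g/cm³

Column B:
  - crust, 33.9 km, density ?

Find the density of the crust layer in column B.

Take the compensation level at the base of the deeper column (depth z_c below the surface of column A) and equate Σ ρ_i t_i down to z_c; mantle fills any gap and the z_c terms cancel.
Column A: 0.446×2.42 + 38.9×2.72 + (z_c − 39.346)×3.38
Column B: 1.2×0 + 33.9×ρ + (z_c − 1.2 − 33.9)×3.38
The z_c×3.38 term appears on both sides and cancels. Collect the known terms of each column as K = Σ(ρt)_known − 3.38 × (depth of known layers): K_A = 106.88732 − 3.38×39.346 = −26.10216; K_B = 0 − 3.38×(1.2 + 33.9) = −118.638.
Balance: K_A = K_B + 33.9×ρ, so ρ = (K_A − K_B)/33.9 = 92.5358/33.9 = 2.73 g/cm³.

2.73 g/cm³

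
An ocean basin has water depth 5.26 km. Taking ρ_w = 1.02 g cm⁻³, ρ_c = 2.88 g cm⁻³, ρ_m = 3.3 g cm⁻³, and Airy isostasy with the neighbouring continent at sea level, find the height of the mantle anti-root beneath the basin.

By Archimedes' principle applied to the lithosphere: replacing crust with seawater at the top is compensated by replacing crust with mantle at the base: d (ρ_c − ρ_w) = a (ρ_m − ρ_c).
a = d (ρ_c − ρ_w)/(ρ_m − ρ_c) = 5.26 km × 1.86/0.42 = 23.3 km.

23.3 km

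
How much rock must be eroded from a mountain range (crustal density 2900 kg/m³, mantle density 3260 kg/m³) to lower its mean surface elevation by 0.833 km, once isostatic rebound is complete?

7.54 km

Net drop Δ = e − u = e − e ρ_c/ρ_m = e (ρ_m − ρ_c)/ρ_m.
e = Δ ρ_m/(ρ_m − ρ_c) = 0.833 km × 3260/360 = 7.54 km.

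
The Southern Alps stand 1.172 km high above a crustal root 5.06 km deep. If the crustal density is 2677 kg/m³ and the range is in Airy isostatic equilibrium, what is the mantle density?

Airy balance: ρ_c h = (ρ_m − ρ_c) r → ρ_m = ρ_c (1 + h/r).
ρ_m = 2677 × (1 + 1.172 km/5.06 km) = 3300 kg/m³.

3300 kg/m³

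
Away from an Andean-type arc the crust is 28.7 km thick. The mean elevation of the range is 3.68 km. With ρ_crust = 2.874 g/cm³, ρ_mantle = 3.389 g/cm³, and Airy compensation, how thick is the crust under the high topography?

Root depth r = h ρ_c / (ρ_m − ρ_c) = 3.68 km × 2.874 / 0.515 = 20.54 km.
Total thickness = T + h + r = 28.7 km + 3.68 km + 20.54 km = 52.9 km.

52.9 km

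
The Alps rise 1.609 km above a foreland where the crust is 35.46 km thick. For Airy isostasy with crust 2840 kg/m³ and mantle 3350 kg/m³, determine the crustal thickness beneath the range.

46 km

Root depth r = h ρ_c / (ρ_m − ρ_c) = 1.609 km × 2840 / 510 = 8.96 km.
Total thickness = T + h + r = 35.46 km + 1.609 km + 8.96 km = 46 km.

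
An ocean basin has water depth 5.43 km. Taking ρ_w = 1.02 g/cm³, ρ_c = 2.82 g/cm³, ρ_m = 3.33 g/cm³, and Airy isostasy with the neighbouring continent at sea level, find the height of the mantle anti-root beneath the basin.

19.2 km

Isostatic balance requires: replacing crust with seawater at the top is compensated by replacing crust with mantle at the base: d (ρ_c − ρ_w) = a (ρ_m − ρ_c).
a = d (ρ_c − ρ_w)/(ρ_m − ρ_c) = 5.43 km × 1.8/0.51 = 19.2 km.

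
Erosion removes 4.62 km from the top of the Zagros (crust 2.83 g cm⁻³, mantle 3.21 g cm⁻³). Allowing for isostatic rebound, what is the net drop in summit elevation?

0.547 km

Rebound u = e ρ_c/ρ_m = 4.62 km × 2.83/3.21 = 4.073 km.
Net surface drop = e − u = 4.62 km − 4.073 km = e (ρ_m − ρ_c)/ρ_m = 0.547 km.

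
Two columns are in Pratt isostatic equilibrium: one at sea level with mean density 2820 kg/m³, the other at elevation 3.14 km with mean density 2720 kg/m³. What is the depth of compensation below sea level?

85.4 km

ρ_ref D = ρ (D + h) → D (ρ_ref − ρ) = ρ h.
D = ρ h/(ρ_ref − ρ) = 2720 × 3.14 km/(2820 − 2720) = 85.4 km.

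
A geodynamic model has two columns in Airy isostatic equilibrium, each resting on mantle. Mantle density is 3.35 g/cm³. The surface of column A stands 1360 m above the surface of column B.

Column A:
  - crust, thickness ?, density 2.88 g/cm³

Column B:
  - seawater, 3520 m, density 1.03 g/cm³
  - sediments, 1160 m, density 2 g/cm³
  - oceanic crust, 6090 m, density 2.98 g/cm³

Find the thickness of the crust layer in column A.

35200 m

Take the compensation level at the base of the deeper column (depth z_c below the surface of column A) and equate Σ ρ_i t_i down to z_c; mantle fills any gap and the z_c terms cancel.
Column A: x×2.88 + (z_c − 0 − x)×3.35
Column B: 1360×0 + 3520×1.03 + 1160×2 + 6090×2.98 + (z_c − 1360 − 10770)×3.35
The z_c×3.35 term appears on both sides and cancels. Collect the known terms of each column as K = Σ(ρt)_known − 3.35 × (depth of known layers): K_A = 0 − 3.35×0 = 0; K_B = 24093.8 − 3.35×(1360 + 10770) = −16541.7.
Balance: K_A − x×(3.35 − 2.88) = K_B, so x = (K_A − K_B)/(3.35 − 2.88) = 16541.7/0.47 = 35200 m.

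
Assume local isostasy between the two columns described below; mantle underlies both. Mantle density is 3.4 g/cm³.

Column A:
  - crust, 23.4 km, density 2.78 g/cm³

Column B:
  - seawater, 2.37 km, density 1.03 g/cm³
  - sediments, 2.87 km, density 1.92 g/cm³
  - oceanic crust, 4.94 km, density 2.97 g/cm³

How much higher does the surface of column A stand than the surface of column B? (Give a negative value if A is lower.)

For any compensation level in the mantle, the mantle terms cancel and isostasy reduces to e = (Σt_A − Σt_B) − (Σ(ρt)_A − Σ(ρt)_B) / ρ_m.
Σt_A = 23.4 km; Σt_B = 10.18 km; Σ(ρt)_A = 65.052; Σ(ρt)_B = 22.6233 (in km·g/cm³).
e = (23.4 − 10.18) − (65.052 − 22.6233) / 3.4 = 0.741 km.

0.741 km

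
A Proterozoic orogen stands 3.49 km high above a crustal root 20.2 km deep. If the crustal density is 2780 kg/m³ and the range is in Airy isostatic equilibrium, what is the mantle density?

3260 kg/m³

Airy balance: ρ_c h = (ρ_m − ρ_c) r → ρ_m = ρ_c (1 + h/r).
ρ_m = 2780 × (1 + 3.49 km/20.2 km) = 3260 kg/m³.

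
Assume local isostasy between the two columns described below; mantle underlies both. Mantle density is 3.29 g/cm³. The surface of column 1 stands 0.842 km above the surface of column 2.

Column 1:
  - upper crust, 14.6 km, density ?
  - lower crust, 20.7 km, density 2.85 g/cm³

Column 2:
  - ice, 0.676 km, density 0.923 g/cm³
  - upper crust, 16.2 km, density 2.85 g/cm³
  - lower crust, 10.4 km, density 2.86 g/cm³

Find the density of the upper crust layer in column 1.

Take the compensation level at the base of the deeper column (depth z_c below the surface of column 1) and equate Σ ρ_i t_i down to z_c; mantle fills any gap and the z_c terms cancel.
Column 1: 14.6×ρ + 20.7×2.85 + (z_c − 35.3)×3.29
Column 2: 0.842×0 + 0.676×0.923 + 16.2×2.85 + 10.4×2.86 + (z_c − 0.842 − 27.276)×3.29
The z_c×3.29 term appears on both sides and cancels. Collect the known terms of each column as K = Σ(ρt)_known − 3.29 × (depth of known layers): K_1 = 58.995 − 3.29×35.3 = −57.142; K_2 = 76.537948 − 3.29×(0.842 + 27.276) = −15.970272.
Balance: K_1 + 14.6×ρ = K_2, so ρ = (K_2 − K_1)/14.6 = 41.1717/14.6 = 2.82 g/cm³.

2.82 g/cm³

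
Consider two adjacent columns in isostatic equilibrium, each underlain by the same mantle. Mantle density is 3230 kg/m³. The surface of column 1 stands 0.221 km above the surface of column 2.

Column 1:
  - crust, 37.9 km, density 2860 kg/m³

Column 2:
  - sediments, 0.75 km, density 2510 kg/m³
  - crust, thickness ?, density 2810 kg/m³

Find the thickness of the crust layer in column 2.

30.4 km

Take the compensation level at the base of the deeper column (depth z_c below the surface of column 1) and equate Σ ρ_i t_i down to z_c; mantle fills any gap and the z_c terms cancel.
Column 1: 37.9×2860 + (z_c − 37.9)×3230
Column 2: 0.221×0 + 0.75×2510 + x×2810 + (z_c − 0.221 − 0.75 − x)×3230
The z_c×3230 term appears on both sides and cancels. Collect the known terms of each column as K = Σ(ρt)_known − 3230 × (depth of known layers): K_1 = 108394 − 3230×37.9 = −14023; K_2 = 1882.5 − 3230×(0.221 + 0.75) = −1253.83.
Balance: K_1 = K_2 − x×(3230 − 2810), so x = (K_2 − K_1)/(3230 − 2810) = 12769.2/420 = 30.4 km.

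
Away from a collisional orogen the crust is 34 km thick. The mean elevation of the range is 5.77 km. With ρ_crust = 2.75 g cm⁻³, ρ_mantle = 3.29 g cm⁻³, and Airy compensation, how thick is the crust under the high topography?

Root depth r = h ρ_c / (ρ_m − ρ_c) = 5.77 km × 2.75 / 0.54 = 29.38 km.
Total thickness = T + h + r = 34 km + 5.77 km + 29.38 km = 69.2 km.

69.2 km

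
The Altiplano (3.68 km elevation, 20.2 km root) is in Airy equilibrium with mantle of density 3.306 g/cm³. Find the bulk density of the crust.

ρ_c h = (ρ_m − ρ_c) r → ρ_c (h + r) = ρ_m r → ρ_c = ρ_m r / (h + r).
ρ_c = 3.306 × 20.2 km / (3.68 km + 20.2 km) = 2.8 g/cm³.

2.8 g/cm³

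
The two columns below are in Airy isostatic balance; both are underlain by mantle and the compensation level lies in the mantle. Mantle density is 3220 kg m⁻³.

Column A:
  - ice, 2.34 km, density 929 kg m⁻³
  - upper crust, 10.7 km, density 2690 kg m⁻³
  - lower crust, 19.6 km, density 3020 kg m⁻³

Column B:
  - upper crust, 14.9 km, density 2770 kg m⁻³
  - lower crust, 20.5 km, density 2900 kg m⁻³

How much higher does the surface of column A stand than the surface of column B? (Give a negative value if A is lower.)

For any compensation level in the mantle, the mantle terms cancel and isostasy reduces to e = (Σt_A − Σt_B) − (Σ(ρt)_A − Σ(ρt)_B) / ρ_m.
Σt_A = 32.64 km; Σt_B = 35.4 km; Σ(ρt)_A = 90148.86; Σ(ρt)_B = 100723 (in km·kg m⁻³).
e = (32.64 − 35.4) − (90148.86 − 100723) / 3220 = 0.524 km.

0.524 km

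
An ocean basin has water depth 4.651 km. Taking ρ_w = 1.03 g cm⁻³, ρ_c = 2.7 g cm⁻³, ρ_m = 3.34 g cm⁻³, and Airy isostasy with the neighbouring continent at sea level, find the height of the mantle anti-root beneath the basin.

Balancing pressure at the compensation depth: replacing crust with seawater at the top is compensated by replacing crust with mantle at the base: d (ρ_c − ρ_w) = a (ρ_m − ρ_c).
a = d (ρ_c − ρ_w)/(ρ_m − ρ_c) = 4.651 km × 1.67/0.64 = 12.1 km.

12.1 km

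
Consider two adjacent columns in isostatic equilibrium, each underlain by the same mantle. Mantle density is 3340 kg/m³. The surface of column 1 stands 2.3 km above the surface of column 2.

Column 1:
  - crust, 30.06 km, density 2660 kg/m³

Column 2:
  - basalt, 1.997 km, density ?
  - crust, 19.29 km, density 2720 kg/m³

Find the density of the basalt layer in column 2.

2940 kg/m³

Take the compensation level at the base of the deeper column (depth z_c below the surface of column 1) and equate Σ ρ_i t_i down to z_c; mantle fills any gap and the z_c terms cancel.
Column 1: 30.06×2660 + (z_c − 30.06)×3340
Column 2: 2.3×0 + 1.997×ρ + 19.29×2720 + (z_c − 2.3 − 21.287)×3340
The z_c×3340 term appears on both sides and cancels. Collect the known terms of each column as K = Σ(ρt)_known − 3340 × (depth of known layers): K_1 = 79959.6 − 3340×30.06 = −20440.8; K_2 = 52468.8 − 3340×(2.3 + 21.287) = −26311.78.
Balance: K_1 = K_2 + 1.997×ρ, so ρ = (K_1 − K_2)/1.997 = 5870.98/1.997 = 2940 kg/m³.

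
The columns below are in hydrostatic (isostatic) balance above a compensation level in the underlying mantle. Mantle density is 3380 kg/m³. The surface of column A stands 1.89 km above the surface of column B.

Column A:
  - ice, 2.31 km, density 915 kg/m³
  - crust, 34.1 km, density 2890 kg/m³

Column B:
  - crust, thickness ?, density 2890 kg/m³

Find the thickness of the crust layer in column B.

32.7 km

Take the compensation level at the base of the deeper column (depth z_c below the surface of column A) and equate Σ ρ_i t_i down to z_c; mantle fills any gap and the z_c terms cancel.
Column A: 2.31×915 + 34.1×2890 + (z_c − 36.41)×3380
Column B: 1.89×0 + x×2890 + (z_c − 1.89 − 0 − x)×3380
The z_c×3380 term appears on both sides and cancels. Collect the known terms of each column as K = Σ(ρt)_known − 3380 × (depth of known layers): K_A = 100662.65 − 3380×36.41 = −22403.15; K_B = 0 − 3380×(1.89 + 0) = −6388.2.
Balance: K_A = K_B − x×(3380 − 2890), so x = (K_B − K_A)/(3380 − 2890) = 16015/490 = 32.7 km.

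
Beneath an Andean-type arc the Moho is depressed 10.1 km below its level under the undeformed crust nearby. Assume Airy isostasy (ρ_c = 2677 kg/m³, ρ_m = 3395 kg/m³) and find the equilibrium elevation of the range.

2.71 km

By Archimedes' principle applied to the lithosphere: ρ_c h = (ρ_m − ρ_c) r.
h = r (ρ_m − ρ_c) / ρ_c = 10.1 km × (3395 − 2677) / 2677 = 2.71 km.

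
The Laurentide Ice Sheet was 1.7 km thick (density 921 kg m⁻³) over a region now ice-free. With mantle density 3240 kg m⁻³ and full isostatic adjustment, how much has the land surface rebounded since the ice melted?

Removing the load lets mantle flow back in; uplift u satisfies ρ_ice t = ρ_m u.
u = t ρ_ice/ρ_m = 1.7 km × 921/3240 = 0.483 km.

0.483 km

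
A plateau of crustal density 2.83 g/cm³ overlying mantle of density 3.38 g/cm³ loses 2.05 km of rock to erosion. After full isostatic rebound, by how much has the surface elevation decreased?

Rebound u = e ρ_c/ρ_m = 2.05 km × 2.83/3.38 = 1.716 km.
Net surface drop = e − u = 2.05 km − 1.716 km = e (ρ_m − ρ_c)/ρ_m = 0.334 km.

0.334 km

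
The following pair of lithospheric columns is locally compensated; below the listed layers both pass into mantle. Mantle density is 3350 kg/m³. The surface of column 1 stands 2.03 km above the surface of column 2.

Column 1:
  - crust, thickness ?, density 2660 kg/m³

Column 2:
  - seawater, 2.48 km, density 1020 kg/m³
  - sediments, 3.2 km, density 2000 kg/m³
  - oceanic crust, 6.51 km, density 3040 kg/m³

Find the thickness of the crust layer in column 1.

Take the compensation level at the base of the deeper column (depth z_c below the surface of column 1) and equate Σ ρ_i t_i down to z_c; mantle fills any gap and the z_c terms cancel.
Column 1: x×2660 + (z_c − 0 − x)×3350
Column 2: 2.03×0 + 2.48×1020 + 3.2×2000 + 6.51×3040 + (z_c − 2.03 − 12.19)×3350
The z_c×3350 term appears on both sides and cancels. Collect the known terms of each column as K = Σ(ρt)_known − 3350 × (depth of known layers): K_1 = 0 − 3350×0 = 0; K_2 = 28720 − 3350×(2.03 + 12.19) = −18917.
Balance: K_1 − x×(3350 − 2660) = K_2, so x = (K_1 − K_2)/(3350 − 2660) = 18917/690 = 27.4 km.

27.4 km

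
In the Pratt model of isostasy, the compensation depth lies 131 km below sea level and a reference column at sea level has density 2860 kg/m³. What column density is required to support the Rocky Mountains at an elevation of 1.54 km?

2830 kg/m³

Pratt balance: ρ_ref D = ρ (D + h).
ρ = ρ_ref D/(D + h) = 2860 × 131 km/(131 km + 1.54 km) = 2830 kg/m³.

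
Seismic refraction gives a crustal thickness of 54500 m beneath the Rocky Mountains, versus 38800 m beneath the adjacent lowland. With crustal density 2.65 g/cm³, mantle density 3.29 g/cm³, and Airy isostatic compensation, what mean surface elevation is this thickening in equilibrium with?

Excess crust Δ = 54500 m − 38800 m = 15700 m, split between elevation h and root r with h + r = Δ.
Airy balance ρ_c h = (ρ_m − ρ_c) r gives r = h ρ_c/(ρ_m − ρ_c), so h (1 + ρ_c/(ρ_m − ρ_c)) = Δ, i.e. h = Δ (ρ_m − ρ_c)/ρ_m.
h = 15700 m × 0.64/3.29 = 3050 m.

3050 m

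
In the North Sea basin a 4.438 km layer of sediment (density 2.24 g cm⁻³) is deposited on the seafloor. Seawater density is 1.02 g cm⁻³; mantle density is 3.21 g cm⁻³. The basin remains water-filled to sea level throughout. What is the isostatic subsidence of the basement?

2.47 km

Submarine loading: the sediment displaces seawater, and the subsidence is in turn flooded, so s (ρ_m − ρ_w) = t (ρ_sed − ρ_w).
s = 4.438 km × (2.24 − 1.02) / (3.21 − 1.02) = 2.47 km.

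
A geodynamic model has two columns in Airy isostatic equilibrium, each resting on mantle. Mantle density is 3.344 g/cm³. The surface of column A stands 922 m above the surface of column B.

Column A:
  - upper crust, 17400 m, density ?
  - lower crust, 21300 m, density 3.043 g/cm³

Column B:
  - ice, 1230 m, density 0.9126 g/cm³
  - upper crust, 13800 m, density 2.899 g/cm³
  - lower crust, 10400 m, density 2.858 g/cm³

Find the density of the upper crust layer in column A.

Take the compensation level at the base of the deeper column (depth z_c below the surface of column A) and equate Σ ρ_i t_i down to z_c; mantle fills any gap and the z_c terms cancel.
Column A: 17400×ρ + 21300×3.043 + (z_c − 38700)×3.344
Column B: 922×0 + 1230×0.9126 + 13800×2.899 + 10400×2.858 + (z_c − 922 − 25430)×3.344
The z_c×3.344 term appears on both sides and cancels. Collect the known terms of each column as K = Σ(ρt)_known − 3.344 × (depth of known layers): K_A = 64815.9 − 3.344×38700 = −64596.9; K_B = 70851.898 − 3.344×(922 + 25430) = −17269.19.
Balance: K_A + 17400×ρ = K_B, so ρ = (K_B − K_A)/17400 = 47327.7/17400 = 2.72 g/cm³.

2.72 g/cm³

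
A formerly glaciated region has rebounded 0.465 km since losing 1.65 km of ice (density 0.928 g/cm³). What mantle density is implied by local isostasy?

ρ_m = ρ_ice t / u = 0.928 × 1.65 km/0.465 km = 3.29 g/cm³.

3.29 g/cm³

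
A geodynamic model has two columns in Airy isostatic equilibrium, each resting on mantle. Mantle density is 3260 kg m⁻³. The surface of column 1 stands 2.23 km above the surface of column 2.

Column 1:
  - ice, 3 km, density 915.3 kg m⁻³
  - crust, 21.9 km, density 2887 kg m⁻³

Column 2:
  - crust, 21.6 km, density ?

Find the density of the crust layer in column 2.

Take the compensation level at the base of the deeper column (depth z_c below the surface of column 1) and equate Σ ρ_i t_i down to z_c; mantle fills any gap and the z_c terms cancel.
Column 1: 3×915.3 + 21.9×2887 + (z_c − 24.9)×3260
Column 2: 2.23×0 + 21.6×ρ + (z_c − 2.23 − 21.6)×3260
The z_c×3260 term appears on both sides and cancels. Collect the known terms of each column as K = Σ(ρt)_known − 3260 × (depth of known layers): K_1 = 65971.2 − 3260×24.9 = −15202.8; K_2 = 0 − 3260×(2.23 + 21.6) = −77685.8.
Balance: K_1 = K_2 + 21.6×ρ, so ρ = (K_1 − K_2)/21.6 = 62483/21.6 = 2890 kg m⁻³.

2890 kg m⁻³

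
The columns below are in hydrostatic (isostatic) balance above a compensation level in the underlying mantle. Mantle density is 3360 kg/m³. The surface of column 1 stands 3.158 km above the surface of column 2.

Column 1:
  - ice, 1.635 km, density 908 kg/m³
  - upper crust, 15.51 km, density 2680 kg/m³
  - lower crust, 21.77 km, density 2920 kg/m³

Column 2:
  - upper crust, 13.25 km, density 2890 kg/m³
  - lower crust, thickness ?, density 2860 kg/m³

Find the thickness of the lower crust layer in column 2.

14.6 km

Take the compensation level at the base of the deeper column (depth z_c below the surface of column 1) and equate Σ ρ_i t_i down to z_c; mantle fills any gap and the z_c terms cancel.
Column 1: 1.635×908 + 15.51×2680 + 21.77×2920 + (z_c − 38.915)×3360
Column 2: 3.158×0 + 13.25×2890 + x×2860 + (z_c − 3.158 − 13.25 − x)×3360
The z_c×3360 term appears on both sides and cancels. Collect the known terms of each column as K = Σ(ρt)_known − 3360 × (depth of known layers): K_1 = 106619.78 − 3360×38.915 = −24134.62; K_2 = 38292.5 − 3360×(3.158 + 13.25) = −16838.38.
Balance: K_1 = K_2 − x×(3360 − 2860), so x = (K_2 − K_1)/(3360 − 2860) = 7296.24/500 = 14.6 km.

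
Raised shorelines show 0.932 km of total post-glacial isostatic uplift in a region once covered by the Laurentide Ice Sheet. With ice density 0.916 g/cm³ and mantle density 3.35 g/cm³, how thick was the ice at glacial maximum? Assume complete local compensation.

3.41 km

u = t ρ_ice/ρ_m → t = u ρ_m/ρ_ice = 0.932 km × 3.35/0.916 = 3.41 km.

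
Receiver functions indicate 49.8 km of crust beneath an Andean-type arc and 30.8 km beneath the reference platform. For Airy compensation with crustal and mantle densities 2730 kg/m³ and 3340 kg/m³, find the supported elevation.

Excess crust Δ = 49.8 km − 30.8 km = 19 km, split between elevation h and root r with h + r = Δ.
Airy balance ρ_c h = (ρ_m − ρ_c) r gives r = h ρ_c/(ρ_m − ρ_c), so h (1 + ρ_c/(ρ_m − ρ_c)) = Δ, i.e. h = Δ (ρ_m − ρ_c)/ρ_m.
h = 19 km × 610/3340 = 3.47 km.

3.47 km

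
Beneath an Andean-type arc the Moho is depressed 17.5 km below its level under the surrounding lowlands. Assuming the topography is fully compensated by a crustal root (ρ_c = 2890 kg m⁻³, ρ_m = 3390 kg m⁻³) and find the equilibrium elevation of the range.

3.03 km

In Airy isostatic equilibrium: ρ_c h = (ρ_m − ρ_c) r.
h = r (ρ_m − ρ_c) / ρ_c = 17.5 km × (3390 − 2890) / 2890 = 3.03 km.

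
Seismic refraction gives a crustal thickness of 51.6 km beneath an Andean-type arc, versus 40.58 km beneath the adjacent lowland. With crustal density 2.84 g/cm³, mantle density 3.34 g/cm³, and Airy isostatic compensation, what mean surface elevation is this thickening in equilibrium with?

Excess crust Δ = 51.6 km − 40.58 km = 11.02 km, split between elevation h and root r with h + r = Δ.
Airy balance ρ_c h = (ρ_m − ρ_c) r gives r = h ρ_c/(ρ_m − ρ_c), so h (1 + ρ_c/(ρ_m − ρ_c)) = Δ, i.e. h = Δ (ρ_m − ρ_c)/ρ_m.
h = 11.02 km × 0.5/3.34 = 1.65 km.

1.65 km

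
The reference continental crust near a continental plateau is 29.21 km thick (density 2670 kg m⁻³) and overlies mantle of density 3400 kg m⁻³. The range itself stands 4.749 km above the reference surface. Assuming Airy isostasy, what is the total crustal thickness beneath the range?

51.3 km

Root depth r = h ρ_c / (ρ_m − ρ_c) = 4.749 km × 2670 / 730 = 17.37 km.
Total thickness = T + h + r = 29.21 km + 4.749 km + 17.37 km = 51.3 km.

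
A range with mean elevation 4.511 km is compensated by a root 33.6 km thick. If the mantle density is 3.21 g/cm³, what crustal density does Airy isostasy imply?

ρ_c h = (ρ_m − ρ_c) r → ρ_c (h + r) = ρ_m r → ρ_c = ρ_m r / (h + r).
ρ_c = 3.21 × 33.6 km / (4.511 km + 33.6 km) = 2.83 g/cm³.

2.83 g/cm³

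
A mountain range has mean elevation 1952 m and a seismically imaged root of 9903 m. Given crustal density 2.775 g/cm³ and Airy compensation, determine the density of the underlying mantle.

3.32 g/cm³

Airy balance: ρ_c h = (ρ_m − ρ_c) r → ρ_m = ρ_c (1 + h/r).
ρ_m = 2.775 × (1 + 1952 m/9903 m) = 3.32 g/cm³.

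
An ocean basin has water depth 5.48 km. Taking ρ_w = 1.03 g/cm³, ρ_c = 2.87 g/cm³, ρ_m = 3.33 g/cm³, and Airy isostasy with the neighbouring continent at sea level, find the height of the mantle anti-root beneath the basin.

Balancing pressure at the compensation depth: replacing crust with seawater at the top is compensated by replacing crust with mantle at the base: d (ρ_c − ρ_w) = a (ρ_m − ρ_c).
a = d (ρ_c − ρ_w)/(ρ_m − ρ_c) = 5.48 km × 1.84/0.46 = 21.9 km.

21.9 km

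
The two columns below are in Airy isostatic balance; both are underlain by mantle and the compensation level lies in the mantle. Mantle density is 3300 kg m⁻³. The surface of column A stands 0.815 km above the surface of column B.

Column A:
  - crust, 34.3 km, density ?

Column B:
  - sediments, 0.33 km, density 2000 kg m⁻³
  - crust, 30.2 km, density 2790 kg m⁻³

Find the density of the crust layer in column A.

2760 kg m⁻³

Take the compensation level at the base of the deeper column (depth z_c below the surface of column A) and equate Σ ρ_i t_i down to z_c; mantle fills any gap and the z_c terms cancel.
Column A: 34.3×ρ + (z_c − 34.3)×3300
Column B: 0.815×0 + 0.33×2000 + 30.2×2790 + (z_c − 0.815 − 30.53)×3300
The z_c×3300 term appears on both sides and cancels. Collect the known terms of each column as K = Σ(ρt)_known − 3300 × (depth of known layers): K_A = 0 − 3300×34.3 = −113190; K_B = 84918 − 3300×(0.815 + 30.53) = −18520.5.
Balance: K_A + 34.3×ρ = K_B, so ρ = (K_B − K_A)/34.3 = 94669.5/34.3 = 2760 kg m⁻³.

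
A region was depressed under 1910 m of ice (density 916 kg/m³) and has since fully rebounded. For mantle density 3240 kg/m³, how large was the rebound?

Removing the load lets mantle flow back in; uplift u satisfies ρ_ice t = ρ_m u.
u = t ρ_ice/ρ_m = 1910 m × 916/3240 = 540 m.

540 m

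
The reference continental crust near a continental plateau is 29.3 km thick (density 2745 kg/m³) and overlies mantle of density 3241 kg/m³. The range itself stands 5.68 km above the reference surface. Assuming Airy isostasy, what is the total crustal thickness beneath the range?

Root depth r = h ρ_c / (ρ_m − ρ_c) = 5.68 km × 2745 / 496 = 31.43 km.
Total thickness = T + h + r = 29.3 km + 5.68 km + 31.43 km = 66.4 km.

66.4 km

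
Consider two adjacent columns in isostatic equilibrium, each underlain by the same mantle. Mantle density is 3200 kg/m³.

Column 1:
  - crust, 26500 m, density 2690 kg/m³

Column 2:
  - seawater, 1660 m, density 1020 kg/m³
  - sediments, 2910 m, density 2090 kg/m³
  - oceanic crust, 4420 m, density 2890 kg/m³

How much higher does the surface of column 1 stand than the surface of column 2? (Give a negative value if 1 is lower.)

1650 m

For any compensation level in the mantle, the mantle terms cancel and isostasy reduces to e = (Σt_1 − Σt_2) − (Σ(ρt)_1 − Σ(ρt)_2) / ρ_m.
Σt_1 = 26500 m; Σt_2 = 8990 m; Σ(ρt)_1 = 71285000; Σ(ρt)_2 = 20548900 (in m·kg/m³).
e = (26500 − 8990) − (71285000 − 20548900) / 3200 = 1650 m.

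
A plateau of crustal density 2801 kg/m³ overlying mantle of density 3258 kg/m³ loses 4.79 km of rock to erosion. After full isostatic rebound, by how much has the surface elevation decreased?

0.672 km

Rebound u = e ρ_c/ρ_m = 4.79 km × 2801/3258 = 4.118 km.
Net surface drop = e − u = 4.79 km − 4.118 km = e (ρ_m − ρ_c)/ρ_m = 0.672 km.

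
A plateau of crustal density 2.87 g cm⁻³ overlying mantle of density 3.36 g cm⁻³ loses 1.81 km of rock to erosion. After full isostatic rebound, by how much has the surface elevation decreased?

0.264 km

Rebound u = e ρ_c/ρ_m = 1.81 km × 2.87/3.36 = 1.546 km.
Net surface drop = e − u = 1.81 km − 1.546 km = e (ρ_m − ρ_c)/ρ_m = 0.264 km.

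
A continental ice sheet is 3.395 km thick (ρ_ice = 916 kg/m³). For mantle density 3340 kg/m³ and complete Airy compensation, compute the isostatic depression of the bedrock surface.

Equating mass per unit area of the two columns: the ice load ρ_ice t is balanced by mantle displaced below, ρ_m s.
s = t ρ_ice / ρ_m = 3.395 km × 916/3340 = 0.931 km.

0.931 km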